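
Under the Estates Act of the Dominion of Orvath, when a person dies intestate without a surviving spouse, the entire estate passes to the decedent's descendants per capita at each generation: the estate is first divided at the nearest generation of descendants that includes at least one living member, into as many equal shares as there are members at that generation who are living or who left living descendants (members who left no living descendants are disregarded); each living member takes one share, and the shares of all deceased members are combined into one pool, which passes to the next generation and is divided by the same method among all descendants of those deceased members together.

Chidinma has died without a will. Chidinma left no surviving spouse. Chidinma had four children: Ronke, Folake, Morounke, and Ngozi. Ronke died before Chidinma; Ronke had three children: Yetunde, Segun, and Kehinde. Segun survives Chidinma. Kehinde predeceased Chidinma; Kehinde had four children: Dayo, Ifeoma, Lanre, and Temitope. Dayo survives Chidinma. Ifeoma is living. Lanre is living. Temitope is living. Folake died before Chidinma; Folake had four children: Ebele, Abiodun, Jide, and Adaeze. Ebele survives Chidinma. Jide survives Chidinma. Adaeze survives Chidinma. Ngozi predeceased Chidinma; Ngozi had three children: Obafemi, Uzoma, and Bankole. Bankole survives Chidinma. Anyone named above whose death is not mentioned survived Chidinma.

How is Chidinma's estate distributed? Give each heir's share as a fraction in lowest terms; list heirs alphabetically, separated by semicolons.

Abiodun 3/40; Adaeze 3/40; Bankole 3/40; Dayo 3/160; Ebele 3/40; Ifeoma 3/160; Jide 3/40; Lanre 3/160; Morounke 1/4; Obafemi 3/40; Segun 3/40; Temitope 3/160; Uzoma 3/40; Yetunde 3/40

There is no surviving spouse, so the entire estate passes to Chidinma's descendants per capita at each generation.
At generation 1 (Ronke, Folake, Morounke, Ngozi) there are 4 shares of (1)/4 = 1/4 each.
Living: Morounke — each takes 1/4.
Deceased: Ronke, Folake, and Ngozi. Their combined 3/4 is pooled and carried to generation 2.
At generation 2 (Yetunde, Segun, Kehinde, Ebele, Abiodun, Jide, Adaeze, Obafemi, Uzoma, Bankole) there are 10 shares of (3/4)/10 = 3/40 each.
Living: Yetunde, Segun, Ebele, Abiodun, Jide, Adaeze, Obafemi, Uzoma, and Bankole — each takes 3/40.
Deceased: Kehinde. That 3/40 share is carried to generation 3.
At generation 3 (Dayo, Ifeoma, Lanre, Temitope) there are 4 shares of (3/40)/4 = 3/160 each.
Living: Dayo, Ifeoma, Lanre, and Temitope — each takes 3/160.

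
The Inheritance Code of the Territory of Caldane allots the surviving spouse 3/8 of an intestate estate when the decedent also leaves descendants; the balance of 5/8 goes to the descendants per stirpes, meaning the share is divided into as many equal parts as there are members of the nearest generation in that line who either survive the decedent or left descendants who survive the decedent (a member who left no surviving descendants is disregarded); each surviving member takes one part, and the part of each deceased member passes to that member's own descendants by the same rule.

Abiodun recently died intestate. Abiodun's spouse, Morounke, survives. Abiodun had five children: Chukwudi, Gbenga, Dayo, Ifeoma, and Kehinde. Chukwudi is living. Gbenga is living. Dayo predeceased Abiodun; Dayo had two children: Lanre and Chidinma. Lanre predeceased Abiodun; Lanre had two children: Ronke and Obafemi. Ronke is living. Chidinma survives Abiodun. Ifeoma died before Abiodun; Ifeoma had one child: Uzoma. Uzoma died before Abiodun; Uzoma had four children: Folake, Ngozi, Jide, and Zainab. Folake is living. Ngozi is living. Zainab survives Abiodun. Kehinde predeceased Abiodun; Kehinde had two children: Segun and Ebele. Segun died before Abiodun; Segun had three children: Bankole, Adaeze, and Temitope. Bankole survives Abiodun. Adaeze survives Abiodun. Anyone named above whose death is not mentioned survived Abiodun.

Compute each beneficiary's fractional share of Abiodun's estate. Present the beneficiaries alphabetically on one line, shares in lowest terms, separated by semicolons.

Morounke, as surviving spouse, takes 3/8.
The remaining 5/8 passes to Abiodun's descendants per stirpes.
The 5/8 is divided into 5 equal shares of 1/8 among Chukwudi, Gbenga, Dayo, Ifeoma, Kehinde.
Chukwudi is living and takes 1/8.
Gbenga is living and takes 1/8.
Dayo predeceased; the 1/8 allotted to Dayo's branch passes to Dayo's issue by representation.
The 1/8 is divided into 2 equal shares of 1/16 among Lanre, Chidinma.
Lanre predeceased; the 1/16 allotted to Lanre's branch passes to Lanre's issue by representation.
The 1/16 is divided into 2 equal shares of 1/32 among Ronke, Obafemi.
Ronke is living and takes 1/32.
Obafemi is living and takes 1/32.
Chidinma is living and takes 1/16.
Ifeoma predeceased; the 1/8 allotted to Ifeoma's branch passes to Ifeoma's issue by representation.
Uzoma's line is the sole branch at this level, so the full 1/8 passes to Uzoma's issue by representation.
The 1/8 is divided into 4 equal shares of 1/32 among Folake, Ngozi, Jide, Zainab.
Folake is living and takes 1/32.
Ngozi is living and takes 1/32.
Jide is living and takes 1/32.
Zainab is living and takes 1/32.
Kehinde predeceased; the 1/8 allotted to Kehinde's branch passes to Kehinde's issue by representation.
The 1/8 is divided into 2 equal shares of 1/16 among Segun, Ebele.
Segun predeceased; the 1/16 allotted to Segun's branch passes to Segun's issue by representation.
The 1/16 is divided into 3 equal shares of 1/48 among Bankole, Adaeze, Temitope.
Bankole is living and takes 1/48.
Adaeze is living and takes 1/48.
Temitope is living and takes 1/48.
Ebele is living and takes 1/16.

Adaeze 1/48; Bankole 1/48; Chidinma 1/16; Chukwudi 1/8; Ebele 1/16; Folake 1/32; Gbenga 1/8; Jide 1/32; Morounke 3/8; Ngozi 1/32; Obafemi 1/32; Ronke 1/32; Temitope 1/48; Zainab 1/32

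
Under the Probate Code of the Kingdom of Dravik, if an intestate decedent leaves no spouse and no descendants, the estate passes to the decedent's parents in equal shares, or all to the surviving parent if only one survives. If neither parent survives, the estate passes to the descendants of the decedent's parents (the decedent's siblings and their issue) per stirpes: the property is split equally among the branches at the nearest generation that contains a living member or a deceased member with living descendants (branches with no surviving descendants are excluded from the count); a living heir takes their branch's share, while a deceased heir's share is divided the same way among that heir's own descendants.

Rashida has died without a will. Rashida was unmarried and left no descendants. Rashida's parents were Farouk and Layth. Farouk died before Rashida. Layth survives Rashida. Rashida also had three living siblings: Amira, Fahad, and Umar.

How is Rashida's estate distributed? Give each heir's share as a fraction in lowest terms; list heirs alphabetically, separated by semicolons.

Layth 1

Only one parent, Layth, survives, so Layth takes the entire estate. The siblings take nothing because a surviving parent has priority.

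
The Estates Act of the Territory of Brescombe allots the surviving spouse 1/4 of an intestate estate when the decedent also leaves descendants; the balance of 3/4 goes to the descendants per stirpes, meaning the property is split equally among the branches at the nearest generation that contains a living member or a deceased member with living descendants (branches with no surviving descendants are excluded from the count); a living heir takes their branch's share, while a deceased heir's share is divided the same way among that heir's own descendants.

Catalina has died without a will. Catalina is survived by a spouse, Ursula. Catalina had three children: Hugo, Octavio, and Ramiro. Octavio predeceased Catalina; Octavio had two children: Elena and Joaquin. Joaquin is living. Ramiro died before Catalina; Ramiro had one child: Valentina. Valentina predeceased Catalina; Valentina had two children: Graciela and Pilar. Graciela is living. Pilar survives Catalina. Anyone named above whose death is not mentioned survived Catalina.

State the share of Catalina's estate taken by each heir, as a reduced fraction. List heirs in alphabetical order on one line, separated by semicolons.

Elena 1/8; Graciela 1/8; Hugo 1/4; Joaquin 1/8; Pilar 1/8; Ursula 1/4

Ursula, as surviving spouse, takes 1/4.
The remaining 3/4 passes to Catalina's descendants per stirpes.
The 3/4 is divided into 3 equal shares of 1/4 among Hugo, Octavio, Ramiro.
Hugo is living and takes 1/4.
Octavio predeceased; the 1/4 allotted to Octavio's branch passes to Octavio's issue by representation.
The 1/4 is divided into 2 equal shares of 1/8 among Elena, Joaquin.
Elena is living and takes 1/8.
Joaquin is living and takes 1/8.
Ramiro predeceased; the 1/4 allotted to Ramiro's branch passes to Ramiro's issue by representation.
Valentina's line is the sole branch at this level, so the full 1/4 passes to Valentina's issue by representation.
The 1/4 is divided into 2 equal shares of 1/8 among Graciela, Pilar.
Graciela is living and takes 1/8.
Pilar is living and takes 1/8.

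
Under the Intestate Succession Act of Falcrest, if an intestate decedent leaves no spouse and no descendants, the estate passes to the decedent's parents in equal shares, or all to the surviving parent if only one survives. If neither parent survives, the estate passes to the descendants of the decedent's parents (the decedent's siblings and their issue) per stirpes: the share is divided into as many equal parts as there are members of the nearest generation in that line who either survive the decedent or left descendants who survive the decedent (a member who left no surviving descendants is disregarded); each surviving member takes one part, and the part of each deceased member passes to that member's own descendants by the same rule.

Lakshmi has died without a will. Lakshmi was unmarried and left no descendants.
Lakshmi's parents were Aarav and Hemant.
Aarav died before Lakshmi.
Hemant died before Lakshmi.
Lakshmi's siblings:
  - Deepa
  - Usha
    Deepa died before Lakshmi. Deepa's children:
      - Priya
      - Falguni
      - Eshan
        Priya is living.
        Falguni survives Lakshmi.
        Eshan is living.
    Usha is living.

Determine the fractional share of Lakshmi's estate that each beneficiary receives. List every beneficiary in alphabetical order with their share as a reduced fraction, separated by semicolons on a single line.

Neither parent survives and there are no descendants, so the estate passes to Lakshmi's siblings and their issue per stirpes.
The estate is divided into 2 equal shares of 1/2 among Deepa, Usha.
Deepa predeceased; the 1/2 allotted to Deepa's branch passes to Deepa's issue by representation.
The 1/2 is divided into 3 equal shares of 1/6 among Priya, Falguni, Eshan.
Priya is living and takes 1/6.
Falguni is living and takes 1/6.
Eshan is living and takes 1/6.
Usha is living and takes 1/2.

Eshan 1/6; Falguni 1/6; Priya 1/6; Usha 1/2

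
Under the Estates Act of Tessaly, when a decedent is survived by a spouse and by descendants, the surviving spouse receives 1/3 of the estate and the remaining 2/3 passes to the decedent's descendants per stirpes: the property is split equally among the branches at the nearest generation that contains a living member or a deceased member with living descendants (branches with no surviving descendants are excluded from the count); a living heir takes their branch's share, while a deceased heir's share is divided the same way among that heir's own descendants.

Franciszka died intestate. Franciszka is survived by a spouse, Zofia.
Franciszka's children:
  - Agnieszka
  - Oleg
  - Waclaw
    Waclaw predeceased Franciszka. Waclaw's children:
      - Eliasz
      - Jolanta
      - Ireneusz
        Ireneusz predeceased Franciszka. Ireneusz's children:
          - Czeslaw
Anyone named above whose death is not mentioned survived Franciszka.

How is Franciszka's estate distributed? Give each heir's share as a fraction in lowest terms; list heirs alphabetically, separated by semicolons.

Agnieszka 2/9; Czeslaw 2/27; Eliasz 2/27; Jolanta 2/27; Oleg 2/9; Zofia 1/3

Zofia, as surviving spouse, takes 1/3.
The remaining 2/3 passes to Franciszka's descendants per stirpes.
The 2/3 is divided into 3 equal shares of 2/9 among Agnieszka, Oleg, Waclaw.
Agnieszka is living and takes 2/9.
Oleg is living and takes 2/9.
Waclaw predeceased; the 2/9 allotted to Waclaw's branch passes to Waclaw's issue by representation.
The 2/9 is divided into 3 equal shares of 2/27 among Eliasz, Jolanta, Ireneusz.
Eliasz is living and takes 2/27.
Jolanta is living and takes 2/27.
Ireneusz predeceased; the 2/27 allotted to Ireneusz's branch passes to Ireneusz's issue by representation.
Czeslaw is the sole taker at this level and receives the full 2/27.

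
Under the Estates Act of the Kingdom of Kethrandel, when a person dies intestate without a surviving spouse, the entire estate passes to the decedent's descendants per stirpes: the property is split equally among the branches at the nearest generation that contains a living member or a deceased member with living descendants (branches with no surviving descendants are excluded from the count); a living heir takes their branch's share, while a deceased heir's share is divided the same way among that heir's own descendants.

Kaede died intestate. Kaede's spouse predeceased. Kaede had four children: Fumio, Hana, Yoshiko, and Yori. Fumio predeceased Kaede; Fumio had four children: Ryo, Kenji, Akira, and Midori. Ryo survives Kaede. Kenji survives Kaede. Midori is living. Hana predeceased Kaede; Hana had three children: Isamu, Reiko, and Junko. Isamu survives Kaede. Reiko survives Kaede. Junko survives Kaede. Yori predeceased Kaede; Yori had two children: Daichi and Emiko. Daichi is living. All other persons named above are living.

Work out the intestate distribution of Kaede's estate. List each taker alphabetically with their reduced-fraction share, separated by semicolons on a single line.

Akira 1/16; Daichi 1/8; Emiko 1/8; Isamu 1/12; Junko 1/12; Kenji 1/16; Midori 1/16; Reiko 1/12; Ryo 1/16; Yoshiko 1/4

There is no surviving spouse, so the entire estate passes to Kaede's descendants per stirpes.
The estate is divided into 4 equal shares of 1/4 among Fumio, Hana, Yoshiko, Yori.
Fumio predeceased; the 1/4 allotted to Fumio's branch passes to Fumio's issue by representation.
The 1/4 is divided into 4 equal shares of 1/16 among Ryo, Kenji, Akira, Midori.
Ryo is living and takes 1/16.
Kenji is living and takes 1/16.
Akira is living and takes 1/16.
Midori is living and takes 1/16.
Hana predeceased; the 1/4 allotted to Hana's branch passes to Hana's issue by representation.
The 1/4 is divided into 3 equal shares of 1/12 among Isamu, Reiko, Junko.
Isamu is living and takes 1/12.
Reiko is living and takes 1/12.
Junko is living and takes 1/12.
Yoshiko is living and takes 1/4.
Yori predeceased; the 1/4 allotted to Yori's branch passes to Yori's issue by representation.
The 1/4 is divided into 2 equal shares of 1/8 among Daichi, Emiko.
Daichi is living and takes 1/8.
Emiko is living and takes 1/8.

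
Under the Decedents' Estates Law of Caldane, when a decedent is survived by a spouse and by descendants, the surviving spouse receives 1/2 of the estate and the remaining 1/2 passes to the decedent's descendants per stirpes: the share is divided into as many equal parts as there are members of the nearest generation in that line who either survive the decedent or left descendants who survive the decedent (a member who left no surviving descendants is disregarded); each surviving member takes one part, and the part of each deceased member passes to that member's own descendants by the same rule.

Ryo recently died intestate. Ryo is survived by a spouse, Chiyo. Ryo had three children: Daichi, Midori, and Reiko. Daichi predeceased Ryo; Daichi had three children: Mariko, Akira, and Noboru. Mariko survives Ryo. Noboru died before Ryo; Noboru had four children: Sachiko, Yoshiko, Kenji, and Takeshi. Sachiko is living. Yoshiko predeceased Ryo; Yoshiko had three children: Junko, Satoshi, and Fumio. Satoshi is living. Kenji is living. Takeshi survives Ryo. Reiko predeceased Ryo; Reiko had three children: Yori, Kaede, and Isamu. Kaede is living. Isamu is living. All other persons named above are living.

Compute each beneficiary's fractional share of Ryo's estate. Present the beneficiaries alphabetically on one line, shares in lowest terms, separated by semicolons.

Chiyo, as surviving spouse, takes 1/2.
The remaining 1/2 passes to Ryo's descendants per stirpes.
The 1/2 is divided into 3 equal shares of 1/6 among Daichi, Midori, Reiko.
Daichi predeceased; the 1/6 allotted to Daichi's branch passes to Daichi's issue by representation.
The 1/6 is divided into 3 equal shares of 1/18 among Mariko, Akira, Noboru.
Mariko is living and takes 1/18.
Akira is living and takes 1/18.
Noboru predeceased; the 1/18 allotted to Noboru's branch passes to Noboru's issue by representation.
The 1/18 is divided into 4 equal shares of 1/72 among Sachiko, Yoshiko, Kenji, Takeshi.
Sachiko is living and takes 1/72.
Yoshiko predeceased; the 1/72 allotted to Yoshiko's branch passes to Yoshiko's issue by representation.
The 1/72 is divided into 3 equal shares of 1/216 among Junko, Satoshi, Fumio.
Junko is living and takes 1/216.
Satoshi is living and takes 1/216.
Fumio is living and takes 1/216.
Kenji is living and takes 1/72.
Takeshi is living and takes 1/72.
Midori is living and takes 1/6.
Reiko predeceased; the 1/6 allotted to Reiko's branch passes to Reiko's issue by representation.
The 1/6 is divided into 3 equal shares of 1/18 among Yori, Kaede, Isamu.
Yori is living and takes 1/18.
Kaede is living and takes 1/18.
Isamu is living and takes 1/18.

Akira 1/18; Chiyo 1/2; Fumio 1/216; Isamu 1/18; Junko 1/216; Kaede 1/18; Kenji 1/72; Mariko 1/18; Midori 1/6; Sachiko 1/72; Satoshi 1/216; Takeshi 1/72; Yori 1/18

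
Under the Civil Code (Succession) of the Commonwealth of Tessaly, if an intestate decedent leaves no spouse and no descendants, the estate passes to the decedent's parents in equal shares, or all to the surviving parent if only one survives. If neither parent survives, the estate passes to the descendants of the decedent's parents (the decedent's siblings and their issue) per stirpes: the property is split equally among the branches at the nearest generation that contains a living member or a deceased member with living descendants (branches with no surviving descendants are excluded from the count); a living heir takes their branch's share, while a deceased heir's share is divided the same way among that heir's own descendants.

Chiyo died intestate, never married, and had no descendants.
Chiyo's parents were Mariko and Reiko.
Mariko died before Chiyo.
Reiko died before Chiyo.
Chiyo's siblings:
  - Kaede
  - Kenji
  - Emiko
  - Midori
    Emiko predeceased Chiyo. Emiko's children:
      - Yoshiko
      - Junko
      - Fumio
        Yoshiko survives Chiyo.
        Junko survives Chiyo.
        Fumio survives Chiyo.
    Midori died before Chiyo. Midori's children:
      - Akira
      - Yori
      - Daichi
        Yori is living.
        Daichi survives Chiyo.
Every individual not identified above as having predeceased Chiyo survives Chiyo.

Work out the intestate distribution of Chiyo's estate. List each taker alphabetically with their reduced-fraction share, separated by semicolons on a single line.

Neither parent survives and there are no descendants, so the estate passes to Chiyo's siblings and their issue per stirpes.
The estate is divided into 4 equal shares of 1/4 among Kaede, Kenji, Emiko, Midori.
Kaede is living and takes 1/4.
Kenji is living and takes 1/4.
Emiko predeceased; the 1/4 allotted to Emiko's branch passes to Emiko's issue by representation.
The 1/4 is divided into 3 equal shares of 1/12 among Yoshiko, Junko, Fumio.
Yoshiko is living and takes 1/12.
Junko is living and takes 1/12.
Fumio is living and takes 1/12.
Midori predeceased; the 1/4 allotted to Midori's branch passes to Midori's issue by representation.
The 1/4 is divided into 3 equal shares of 1/12 among Akira, Yori, Daichi.
Akira is living and takes 1/12.
Yori is living and takes 1/12.
Daichi is living and takes 1/12.

Akira 1/12; Daichi 1/12; Fumio 1/12; Junko 1/12; Kaede 1/4; Kenji 1/4; Yori 1/12; Yoshiko 1/12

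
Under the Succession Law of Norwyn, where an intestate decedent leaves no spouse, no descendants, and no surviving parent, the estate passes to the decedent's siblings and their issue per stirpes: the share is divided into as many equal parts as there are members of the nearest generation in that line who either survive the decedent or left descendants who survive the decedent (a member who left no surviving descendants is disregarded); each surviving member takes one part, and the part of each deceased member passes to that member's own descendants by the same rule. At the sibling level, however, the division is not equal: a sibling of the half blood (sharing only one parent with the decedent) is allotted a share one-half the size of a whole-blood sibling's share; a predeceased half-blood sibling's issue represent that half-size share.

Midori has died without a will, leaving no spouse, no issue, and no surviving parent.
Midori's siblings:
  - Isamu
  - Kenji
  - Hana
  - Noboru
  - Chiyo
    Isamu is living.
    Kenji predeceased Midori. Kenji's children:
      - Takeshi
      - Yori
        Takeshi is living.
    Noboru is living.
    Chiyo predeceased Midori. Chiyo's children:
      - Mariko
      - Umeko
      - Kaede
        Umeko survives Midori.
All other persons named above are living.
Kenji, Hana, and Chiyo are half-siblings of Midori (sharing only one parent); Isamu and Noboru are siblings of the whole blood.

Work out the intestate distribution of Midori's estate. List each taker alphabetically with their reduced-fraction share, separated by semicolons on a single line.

Hana 1/7; Isamu 2/7; Kaede 1/21; Mariko 1/21; Noboru 2/7; Takeshi 1/14; Umeko 1/21; Yori 1/14

No spouse, descendants, or parent survives, so the estate passes to Midori's siblings per stirpes.
Half-blood siblings count for one-half the weight of whole-blood siblings at the initial division.
Dividing 1 in proportion to weights (total weight 7/2): Isamu (weight 1) → 2/7; Kenji (weight 1/2) → 1/7; Hana (weight 1/2) → 1/7; Noboru (weight 1) → 2/7; Chiyo (weight 1/2) → 1/7.
Isamu is living and takes 2/7.
Kenji predeceased; the 1/7 allotted to Kenji's branch passes to Kenji's issue by representation.
The 1/7 is divided into 2 equal shares of 1/14 among Takeshi, Yori.
Takeshi is living and takes 1/14.
Yori is living and takes 1/14.
Hana is living and takes 1/7.
Noboru is living and takes 2/7.
Chiyo predeceased; the 1/7 allotted to Chiyo's branch passes to Chiyo's issue by representation.
The 1/7 is divided into 3 equal shares of 1/21 among Mariko, Umeko, Kaede.
Mariko is living and takes 1/21.
Umeko is living and takes 1/21.
Kaede is living and takes 1/21.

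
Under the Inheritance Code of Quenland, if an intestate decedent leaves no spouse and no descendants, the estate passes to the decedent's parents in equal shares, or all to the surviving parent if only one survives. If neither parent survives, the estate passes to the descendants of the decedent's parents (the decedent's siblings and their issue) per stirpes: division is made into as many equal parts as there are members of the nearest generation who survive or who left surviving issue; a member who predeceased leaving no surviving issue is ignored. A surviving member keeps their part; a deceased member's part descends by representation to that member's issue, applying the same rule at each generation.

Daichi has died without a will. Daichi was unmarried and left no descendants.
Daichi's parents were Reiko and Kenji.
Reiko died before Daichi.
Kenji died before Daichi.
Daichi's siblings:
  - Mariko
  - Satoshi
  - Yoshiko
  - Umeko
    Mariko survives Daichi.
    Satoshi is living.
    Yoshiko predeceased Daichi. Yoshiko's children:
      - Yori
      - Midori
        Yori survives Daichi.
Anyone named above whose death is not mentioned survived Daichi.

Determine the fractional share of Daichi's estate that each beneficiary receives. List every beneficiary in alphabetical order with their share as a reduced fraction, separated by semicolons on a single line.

Mariko 1/4; Midori 1/8; Satoshi 1/4; Umeko 1/4; Yori 1/8

Neither parent survives and there are no descendants, so the estate passes to Daichi's siblings and their issue per stirpes.
The estate is divided into 4 equal shares of 1/4 among Mariko, Satoshi, Yoshiko, Umeko.
Mariko is living and takes 1/4.
Satoshi is living and takes 1/4.
Yoshiko predeceased; the 1/4 allotted to Yoshiko's branch passes to Yoshiko's issue by representation.
The 1/4 is divided into 2 equal shares of 1/8 among Yori, Midori.
Yori is living and takes 1/8.
Midori is living and takes 1/8.
Umeko is living and takes 1/4.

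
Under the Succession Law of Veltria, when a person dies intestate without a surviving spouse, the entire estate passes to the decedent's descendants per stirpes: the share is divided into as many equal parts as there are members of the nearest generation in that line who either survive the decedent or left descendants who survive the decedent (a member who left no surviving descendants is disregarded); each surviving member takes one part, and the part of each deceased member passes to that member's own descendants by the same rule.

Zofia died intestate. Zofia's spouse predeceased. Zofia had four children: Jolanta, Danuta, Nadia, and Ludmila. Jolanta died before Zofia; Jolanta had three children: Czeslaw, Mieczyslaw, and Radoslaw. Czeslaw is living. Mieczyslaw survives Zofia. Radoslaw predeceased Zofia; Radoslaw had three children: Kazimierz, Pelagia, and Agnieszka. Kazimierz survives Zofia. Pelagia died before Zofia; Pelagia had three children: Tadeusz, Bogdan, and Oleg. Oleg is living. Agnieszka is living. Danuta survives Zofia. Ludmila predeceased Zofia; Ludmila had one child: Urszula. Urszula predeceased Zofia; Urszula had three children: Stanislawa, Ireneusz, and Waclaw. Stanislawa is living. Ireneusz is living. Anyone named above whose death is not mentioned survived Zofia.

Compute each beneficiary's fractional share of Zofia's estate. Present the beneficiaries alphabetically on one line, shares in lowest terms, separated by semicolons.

There is no surviving spouse, so the entire estate passes to Zofia's descendants per stirpes.
The estate is divided into 4 equal shares of 1/4 among Jolanta, Danuta, Nadia, Ludmila.
Jolanta predeceased; the 1/4 allotted to Jolanta's branch passes to Jolanta's issue by representation.
The 1/4 is divided into 3 equal shares of 1/12 among Czeslaw, Mieczyslaw, Radoslaw.
Czeslaw is living and takes 1/12.
Mieczyslaw is living and takes 1/12.
Radoslaw predeceased; the 1/12 allotted to Radoslaw's branch passes to Radoslaw's issue by representation.
The 1/12 is divided into 3 equal shares of 1/36 among Kazimierz, Pelagia, Agnieszka.
Kazimierz is living and takes 1/36.
Pelagia predeceased; the 1/36 allotted to Pelagia's branch passes to Pelagia's issue by representation.
The 1/36 is divided into 3 equal shares of 1/108 among Tadeusz, Bogdan, Oleg.
Tadeusz is living and takes 1/108.
Bogdan is living and takes 1/108.
Oleg is living and takes 1/108.
Agnieszka is living and takes 1/36.
Danuta is living and takes 1/4.
Nadia is living and takes 1/4.
Ludmila predeceased; the 1/4 allotted to Ludmila's branch passes to Ludmila's issue by representation.
Urszula's line is the sole branch at this level, so the full 1/4 passes to Urszula's issue by representation.
The 1/4 is divided into 3 equal shares of 1/12 among Stanislawa, Ireneusz, Waclaw.
Stanislawa is living and takes 1/12.
Ireneusz is living and takes 1/12.
Waclaw is living and takes 1/12.

Agnieszka 1/36; Bogdan 1/108; Czeslaw 1/12; Danuta 1/4; Ireneusz 1/12; Kazimierz 1/36; Mieczyslaw 1/12; Nadia 1/4; Oleg 1/108; Stanislawa 1/12; Tadeusz 1/108; Waclaw 1/12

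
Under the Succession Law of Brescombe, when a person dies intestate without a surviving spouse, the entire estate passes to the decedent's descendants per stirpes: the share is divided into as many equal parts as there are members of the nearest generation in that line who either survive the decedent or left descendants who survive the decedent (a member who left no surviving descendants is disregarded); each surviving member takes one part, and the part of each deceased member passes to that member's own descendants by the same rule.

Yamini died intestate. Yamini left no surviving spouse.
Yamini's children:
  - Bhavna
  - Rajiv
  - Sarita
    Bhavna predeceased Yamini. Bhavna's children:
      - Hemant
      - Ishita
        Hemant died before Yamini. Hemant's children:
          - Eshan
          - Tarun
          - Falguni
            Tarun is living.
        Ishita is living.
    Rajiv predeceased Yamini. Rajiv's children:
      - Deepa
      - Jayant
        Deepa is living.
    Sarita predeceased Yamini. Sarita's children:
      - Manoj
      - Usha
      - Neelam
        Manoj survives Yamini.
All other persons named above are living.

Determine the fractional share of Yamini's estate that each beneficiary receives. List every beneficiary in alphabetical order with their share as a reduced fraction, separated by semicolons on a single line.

There is no surviving spouse, so the entire estate passes to Yamini's descendants per stirpes.
The estate is divided into 3 equal shares of 1/3 among Bhavna, Rajiv, Sarita.
Bhavna predeceased; the 1/3 allotted to Bhavna's branch passes to Bhavna's issue by representation.
The 1/3 is divided into 2 equal shares of 1/6 among Hemant, Ishita.
Hemant predeceased; the 1/6 allotted to Hemant's branch passes to Hemant's issue by representation.
The 1/6 is divided into 3 equal shares of 1/18 among Eshan, Tarun, Falguni.
Eshan is living and takes 1/18.
Tarun is living and takes 1/18.
Falguni is living and takes 1/18.
Ishita is living and takes 1/6.
Rajiv predeceased; the 1/3 allotted to Rajiv's branch passes to Rajiv's issue by representation.
The 1/3 is divided into 2 equal shares of 1/6 among Deepa, Jayant.
Deepa is living and takes 1/6.
Jayant is living and takes 1/6.
Sarita predeceased; the 1/3 allotted to Sarita's branch passes to Sarita's issue by representation.
The 1/3 is divided into 3 equal shares of 1/9 among Manoj, Usha, Neelam.
Manoj is living and takes 1/9.
Usha is living and takes 1/9.
Neelam is living and takes 1/9.

Deepa 1/6; Eshan 1/18; Falguni 1/18; Ishita 1/6; Jayant 1/6; Manoj 1/9; Neelam 1/9; Tarun 1/18; Usha 1/9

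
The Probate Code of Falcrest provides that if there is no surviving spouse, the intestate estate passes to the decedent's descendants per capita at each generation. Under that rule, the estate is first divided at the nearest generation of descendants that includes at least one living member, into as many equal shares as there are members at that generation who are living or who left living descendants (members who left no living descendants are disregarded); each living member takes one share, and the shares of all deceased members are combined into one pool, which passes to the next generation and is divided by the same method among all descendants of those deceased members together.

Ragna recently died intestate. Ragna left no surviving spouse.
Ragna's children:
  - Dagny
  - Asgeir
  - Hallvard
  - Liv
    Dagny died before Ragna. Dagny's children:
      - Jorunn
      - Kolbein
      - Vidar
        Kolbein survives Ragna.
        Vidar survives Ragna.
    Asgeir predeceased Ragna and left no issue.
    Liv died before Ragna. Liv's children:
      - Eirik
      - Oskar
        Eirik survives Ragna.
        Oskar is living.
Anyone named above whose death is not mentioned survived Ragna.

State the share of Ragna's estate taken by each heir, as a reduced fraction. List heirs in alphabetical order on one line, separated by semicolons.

There is no surviving spouse, so the entire estate passes to Ragna's descendants per capita at each generation.
At generation 1 (Dagny, Hallvard, Liv) there are 3 shares of (1)/3 = 1/3 each.
Living: Hallvard — each takes 1/3.
Deceased: Dagny and Liv. Their combined 2/3 is pooled and carried to generation 2.
At generation 2 (Jorunn, Kolbein, Vidar, Eirik, Oskar) there are 5 shares of (2/3)/5 = 2/15 each.
Living: Jorunn, Kolbein, Vidar, Eirik, and Oskar — each takes 2/15.

Eirik 2/15; Hallvard 1/3; Jorunn 2/15; Kolbein 2/15; Oskar 2/15; Vidar 2/15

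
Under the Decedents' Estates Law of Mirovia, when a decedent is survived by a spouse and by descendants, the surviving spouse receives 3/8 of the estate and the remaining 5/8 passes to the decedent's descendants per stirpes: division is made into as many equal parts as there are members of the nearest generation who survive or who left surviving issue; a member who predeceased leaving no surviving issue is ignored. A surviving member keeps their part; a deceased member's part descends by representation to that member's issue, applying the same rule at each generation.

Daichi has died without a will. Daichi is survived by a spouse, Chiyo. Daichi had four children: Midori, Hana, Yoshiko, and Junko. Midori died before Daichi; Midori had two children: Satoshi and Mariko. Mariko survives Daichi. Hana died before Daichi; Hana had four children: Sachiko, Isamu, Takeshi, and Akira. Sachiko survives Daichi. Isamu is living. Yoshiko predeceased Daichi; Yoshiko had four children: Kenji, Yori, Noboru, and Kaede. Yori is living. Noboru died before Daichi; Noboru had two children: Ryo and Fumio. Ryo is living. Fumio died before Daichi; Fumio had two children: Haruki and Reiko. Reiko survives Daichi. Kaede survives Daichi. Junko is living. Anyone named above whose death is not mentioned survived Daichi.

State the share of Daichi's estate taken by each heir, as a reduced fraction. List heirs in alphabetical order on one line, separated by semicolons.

Chiyo, as surviving spouse, takes 3/8.
The remaining 5/8 passes to Daichi's descendants per stirpes.
The 5/8 is divided into 4 equal shares of 5/32 among Midori, Hana, Yoshiko, Junko.
Midori predeceased; the 5/32 allotted to Midori's branch passes to Midori's issue by representation.
The 5/32 is divided into 2 equal shares of 5/64 among Satoshi, Mariko.
Satoshi is living and takes 5/64.
Mariko is living and takes 5/64.
Hana predeceased; the 5/32 allotted to Hana's branch passes to Hana's issue by representation.
The 5/32 is divided into 4 equal shares of 5/128 among Sachiko, Isamu, Takeshi, Akira.
Sachiko is living and takes 5/128.
Isamu is living and takes 5/128.
Takeshi is living and takes 5/128.
Akira is living and takes 5/128.
Yoshiko predeceased; the 5/32 allotted to Yoshiko's branch passes to Yoshiko's issue by representation.
The 5/32 is divided into 4 equal shares of 5/128 among Kenji, Yori, Noboru, Kaede.
Kenji is living and takes 5/128.
Yori is living and takes 5/128.
Noboru predeceased; the 5/128 allotted to Noboru's branch passes to Noboru's issue by representation.
The 5/128 is divided into 2 equal shares of 5/256 among Ryo, Fumio.
Ryo is living and takes 5/256.
Fumio predeceased; the 5/256 allotted to Fumio's branch passes to Fumio's issue by representation.
The 5/256 is divided into 2 equal shares of 5/512 among Haruki, Reiko.
Haruki is living and takes 5/512.
Reiko is living and takes 5/512.
Kaede is living and takes 5/128.
Junko is living and takes 5/32.

Akira 5/128; Chiyo 3/8; Haruki 5/512; Isamu 5/128; Junko 5/32; Kaede 5/128; Kenji 5/128; Mariko 5/64; Reiko 5/512; Ryo 5/256; Sachiko 5/128; Satoshi 5/64; Takeshi 5/128; Yori 5/128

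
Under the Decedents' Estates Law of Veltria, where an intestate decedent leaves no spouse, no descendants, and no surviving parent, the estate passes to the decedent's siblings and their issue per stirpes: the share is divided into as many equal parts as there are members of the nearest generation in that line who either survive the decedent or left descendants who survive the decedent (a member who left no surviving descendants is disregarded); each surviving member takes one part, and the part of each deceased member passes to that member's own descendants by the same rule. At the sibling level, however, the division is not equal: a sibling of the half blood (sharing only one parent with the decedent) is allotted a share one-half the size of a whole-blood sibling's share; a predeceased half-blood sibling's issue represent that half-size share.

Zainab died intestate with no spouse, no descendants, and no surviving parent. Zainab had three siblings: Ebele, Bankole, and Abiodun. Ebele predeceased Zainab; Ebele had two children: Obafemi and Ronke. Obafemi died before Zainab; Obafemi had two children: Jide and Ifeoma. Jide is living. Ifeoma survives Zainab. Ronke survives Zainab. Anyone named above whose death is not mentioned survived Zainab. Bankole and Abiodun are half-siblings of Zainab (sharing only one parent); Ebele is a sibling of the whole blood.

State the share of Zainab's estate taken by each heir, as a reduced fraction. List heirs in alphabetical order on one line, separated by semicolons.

Abiodun 1/4; Bankole 1/4; Ifeoma 1/8; Jide 1/8; Ronke 1/4

No spouse, descendants, or parent survives, so the estate passes to Zainab's siblings per stirpes.
Half-blood siblings count for one-half the weight of whole-blood siblings at the initial division.
Dividing 1 in proportion to weights (total weight 2): Ebele (weight 1) → 1/2; Bankole (weight 1/2) → 1/4; Abiodun (weight 1/2) → 1/4.
Ebele predeceased; the 1/2 allotted to Ebele's branch passes to Ebele's issue by representation.
The 1/2 is divided into 2 equal shares of 1/4 among Obafemi, Ronke.
Obafemi predeceased; the 1/4 allotted to Obafemi's branch passes to Obafemi's issue by representation.
The 1/4 is divided into 2 equal shares of 1/8 among Jide, Ifeoma.
Jide is living and takes 1/8.
Ifeoma is living and takes 1/8.
Ronke is living and takes 1/4.
Bankole is living and takes 1/4.
Abiodun is living and takes 1/4.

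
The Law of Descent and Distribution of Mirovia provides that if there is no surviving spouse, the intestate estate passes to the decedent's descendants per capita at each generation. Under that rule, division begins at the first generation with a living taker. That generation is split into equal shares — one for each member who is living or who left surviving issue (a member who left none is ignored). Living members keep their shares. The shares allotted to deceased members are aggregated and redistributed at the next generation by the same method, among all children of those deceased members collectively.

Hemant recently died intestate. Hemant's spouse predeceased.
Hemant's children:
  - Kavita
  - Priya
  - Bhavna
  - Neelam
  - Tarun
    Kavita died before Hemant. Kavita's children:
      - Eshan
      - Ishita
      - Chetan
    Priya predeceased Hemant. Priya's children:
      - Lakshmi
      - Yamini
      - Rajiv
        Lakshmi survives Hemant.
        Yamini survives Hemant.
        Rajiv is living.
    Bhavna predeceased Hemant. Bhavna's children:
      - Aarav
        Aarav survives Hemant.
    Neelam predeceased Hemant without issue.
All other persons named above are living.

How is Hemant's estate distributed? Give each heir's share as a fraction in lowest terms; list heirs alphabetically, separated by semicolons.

There is no surviving spouse, so the entire estate passes to Hemant's descendants per capita at each generation.
At generation 1 (Kavita, Priya, Bhavna, Tarun) there are 4 shares of (1)/4 = 1/4 each.
Living: Tarun — each takes 1/4.
Deceased: Kavita, Priya, and Bhavna. Their combined 3/4 is pooled and carried to generation 2.
At generation 2 (Eshan, Ishita, Chetan, Lakshmi, Yamini, Rajiv, Aarav) there are 7 shares of (3/4)/7 = 3/28 each.
Living: Eshan, Ishita, Chetan, Lakshmi, Yamini, Rajiv, and Aarav — each takes 3/28.

Aarav 3/28; Chetan 3/28; Eshan 3/28; Ishita 3/28; Lakshmi 3/28; Rajiv 3/28; Tarun 1/4; Yamini 3/28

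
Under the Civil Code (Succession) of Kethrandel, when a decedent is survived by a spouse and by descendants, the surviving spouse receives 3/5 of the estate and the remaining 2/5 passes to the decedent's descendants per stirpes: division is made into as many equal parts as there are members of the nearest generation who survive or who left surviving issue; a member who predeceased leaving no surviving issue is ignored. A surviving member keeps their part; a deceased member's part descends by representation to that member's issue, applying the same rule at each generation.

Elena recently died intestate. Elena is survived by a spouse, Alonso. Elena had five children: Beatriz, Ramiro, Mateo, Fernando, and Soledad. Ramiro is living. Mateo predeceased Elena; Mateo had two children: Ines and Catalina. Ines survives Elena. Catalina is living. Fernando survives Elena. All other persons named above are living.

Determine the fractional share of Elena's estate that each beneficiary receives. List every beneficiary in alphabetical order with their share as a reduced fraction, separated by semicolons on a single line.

Alonso, as surviving spouse, takes 3/5.
The remaining 2/5 passes to Elena's descendants per stirpes.
The 2/5 is divided into 5 equal shares of 2/25 among Beatriz, Ramiro, Mateo, Fernando, Soledad.
Beatriz is living and takes 2/25.
Ramiro is living and takes 2/25.
Mateo predeceased; the 2/25 allotted to Mateo's branch passes to Mateo's issue by representation.
The 2/25 is divided into 2 equal shares of 1/25 among Ines, Catalina.
Ines is living and takes 1/25.
Catalina is living and takes 1/25.
Fernando is living and takes 2/25.
Soledad is living and takes 2/25.

Alonso 3/5; Beatriz 2/25; Catalina 1/25; Fernando 2/25; Ines 1/25; Ramiro 2/25; Soledad 2/25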